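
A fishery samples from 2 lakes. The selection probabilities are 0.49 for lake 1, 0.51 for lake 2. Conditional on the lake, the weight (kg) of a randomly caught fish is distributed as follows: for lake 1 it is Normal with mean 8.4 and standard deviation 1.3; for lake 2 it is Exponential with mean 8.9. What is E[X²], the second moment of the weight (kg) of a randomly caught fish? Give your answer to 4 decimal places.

For each component E[X²] = Var + (mean)², giving 1: 72.25; 2: 158.42.
Overall E[X²] = 0.49·72.25 + 0.51·158.42 = 116.197.

116.1967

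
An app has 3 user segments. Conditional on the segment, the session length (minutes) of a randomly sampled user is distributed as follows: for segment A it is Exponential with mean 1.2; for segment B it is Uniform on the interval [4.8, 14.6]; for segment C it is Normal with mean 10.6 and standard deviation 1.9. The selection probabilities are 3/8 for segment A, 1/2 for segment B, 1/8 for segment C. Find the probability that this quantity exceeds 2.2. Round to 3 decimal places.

Conditional on each segment, P(X > 2.2): A: 0.15988; B: 1; C: 0.999995.
By total probability, P(X > 2.2) = 0.375·0.15988 + 0.5·1 + 0.125·0.999995 = 0.684954.

0.685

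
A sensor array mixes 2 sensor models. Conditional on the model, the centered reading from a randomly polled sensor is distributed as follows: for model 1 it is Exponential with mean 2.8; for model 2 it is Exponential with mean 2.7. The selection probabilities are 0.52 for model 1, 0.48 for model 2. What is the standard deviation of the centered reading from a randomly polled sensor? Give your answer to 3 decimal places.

2.753

Per component, 1: μ=2.8, E[X²]=15.68; 2: μ=2.7, E[X²]=14.58.
E[X] = 0.52·2.8 + 0.48·2.7 = 2.752.
E[X²] = 0.52·15.68 + 0.48·14.58 = 15.152.
Var(X) = E[X²] − (E[X])² = 15.152 − 7.5735 = 7.5785.
SD(X) = √7.5785 = 2.75291.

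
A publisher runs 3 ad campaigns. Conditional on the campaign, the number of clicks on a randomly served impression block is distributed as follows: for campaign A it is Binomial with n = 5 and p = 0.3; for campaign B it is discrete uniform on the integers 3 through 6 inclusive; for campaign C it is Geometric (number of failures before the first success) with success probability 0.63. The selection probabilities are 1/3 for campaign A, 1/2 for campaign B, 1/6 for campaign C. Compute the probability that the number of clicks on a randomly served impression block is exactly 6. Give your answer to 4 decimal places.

Conditional on each campaign, P(X = 6): A: 0; B: 0.25; C: 0.00161641.
By total probability, P(X = 6) = 0.333333·0 + 0.5·0.25 + 0.166667·0.00161641 = 0.125269.

0.1253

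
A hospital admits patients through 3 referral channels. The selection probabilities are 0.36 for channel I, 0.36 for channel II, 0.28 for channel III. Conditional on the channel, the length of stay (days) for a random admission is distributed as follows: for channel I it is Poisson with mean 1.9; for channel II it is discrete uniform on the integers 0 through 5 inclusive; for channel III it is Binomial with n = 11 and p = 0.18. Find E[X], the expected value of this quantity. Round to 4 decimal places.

2.1384

Component means — I: 1.9; II: 2.5; III: 1.98.
E[X] = 0.36·1.9 + 0.36·2.5 + 0.28·1.98 = 2.1384.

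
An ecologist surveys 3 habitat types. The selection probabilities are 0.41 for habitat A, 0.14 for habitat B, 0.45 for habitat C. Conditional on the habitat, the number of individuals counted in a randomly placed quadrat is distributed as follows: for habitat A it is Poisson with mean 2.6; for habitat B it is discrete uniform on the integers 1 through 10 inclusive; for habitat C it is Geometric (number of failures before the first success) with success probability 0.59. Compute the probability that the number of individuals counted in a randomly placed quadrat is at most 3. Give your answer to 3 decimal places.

Conditional on each habitat, P(X ≤ 3): A: 0.736002; B: 0.3; C: 0.971742.
By total probability, P(X ≤ 3) = 0.41·0.736002 + 0.14·0.3 + 0.45·0.971742 = 0.781045.

0.781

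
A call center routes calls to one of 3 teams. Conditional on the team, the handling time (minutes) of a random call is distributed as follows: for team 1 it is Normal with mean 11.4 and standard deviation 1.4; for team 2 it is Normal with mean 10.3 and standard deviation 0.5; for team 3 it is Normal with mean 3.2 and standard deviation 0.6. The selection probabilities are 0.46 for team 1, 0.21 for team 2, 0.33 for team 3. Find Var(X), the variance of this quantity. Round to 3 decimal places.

14.890

Per component, 1: μ=11.4, E[X²]=131.92; 2: μ=10.3, E[X²]=106.34; 3: μ=3.2, E[X²]=10.6.
E[X] = 0.46·11.4 + 0.21·10.3 + 0.33·3.2 = 8.463.
E[X²] = 0.46·131.92 + 0.21·106.34 + 0.33·10.6 = 86.5126.
Var(X) = E[X²] − (E[X])² = 86.5126 − 71.6224 = 14.8902.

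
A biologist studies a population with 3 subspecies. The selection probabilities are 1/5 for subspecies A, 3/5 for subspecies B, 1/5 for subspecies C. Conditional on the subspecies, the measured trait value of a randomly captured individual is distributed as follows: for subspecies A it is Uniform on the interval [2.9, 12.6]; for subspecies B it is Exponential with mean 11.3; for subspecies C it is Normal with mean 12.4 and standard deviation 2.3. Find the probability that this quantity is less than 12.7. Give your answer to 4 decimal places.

0.7154

Conditional on each subspecies, P(X < 12.7): A: 1; B: 0.674988; C: 0.551889.
By total probability, P(X < 12.7) = 0.2·1 + 0.6·0.674988 + 0.2·0.551889 = 0.715371.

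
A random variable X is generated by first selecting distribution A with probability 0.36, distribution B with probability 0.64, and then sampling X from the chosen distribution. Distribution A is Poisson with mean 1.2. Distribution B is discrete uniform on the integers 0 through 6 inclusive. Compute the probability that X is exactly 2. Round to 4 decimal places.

0.1695

Conditional on each component, P(X = 2): A: 0.21686; B: 0.142857.
By total probability, P(X = 2) = 0.36·0.21686 + 0.64·0.142857 = 0.169498.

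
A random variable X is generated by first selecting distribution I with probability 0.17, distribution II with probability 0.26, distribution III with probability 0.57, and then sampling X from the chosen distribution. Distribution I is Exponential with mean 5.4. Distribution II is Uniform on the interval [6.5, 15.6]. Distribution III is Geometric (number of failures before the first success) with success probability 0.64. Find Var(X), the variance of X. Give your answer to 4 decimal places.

27.2311

Per component, I: μ=5.4, E[X²]=58.32; II: μ=11.05, E[X²]=129.003; III: μ=0.5625, E[X²]=1.19531.
E[X] = 0.17·5.4 + 0.26·11.05 + 0.57·0.5625 = 4.11163.
E[X²] = 0.17·58.32 + 0.26·129.003 + 0.57·1.19531 = 44.1366.
Var(X) = E[X²] − (E[X])² = 44.1366 − 16.9055 = 27.2311.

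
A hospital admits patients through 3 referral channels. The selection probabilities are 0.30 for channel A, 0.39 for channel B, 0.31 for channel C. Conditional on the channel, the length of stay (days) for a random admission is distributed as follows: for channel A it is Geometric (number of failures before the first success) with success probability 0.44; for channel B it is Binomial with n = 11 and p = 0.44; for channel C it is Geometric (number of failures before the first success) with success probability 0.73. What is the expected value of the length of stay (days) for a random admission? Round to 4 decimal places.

Component means — A: 1.27273; B: 4.84; C: 0.369863.
E[X] = 0.3·1.27273 + 0.39·4.84 + 0.31·0.369863 = 2.38408.

2.3841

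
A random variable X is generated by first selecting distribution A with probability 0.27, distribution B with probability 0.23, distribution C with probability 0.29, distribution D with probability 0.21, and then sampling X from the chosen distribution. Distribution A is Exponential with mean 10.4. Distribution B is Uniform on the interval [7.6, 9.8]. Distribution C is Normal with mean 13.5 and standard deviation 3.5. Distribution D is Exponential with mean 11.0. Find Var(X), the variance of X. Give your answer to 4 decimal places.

Per component, A: μ=10.4, E[X²]=216.32; B: μ=8.7, E[X²]=76.0933; C: μ=13.5, E[X²]=194.5; D: μ=11, E[X²]=242.
E[X] = 0.27·10.4 + 0.23·8.7 + 0.29·13.5 + 0.21·11 = 11.034.
E[X²] = 0.27·216.32 + 0.23·76.0933 + 0.29·194.5 + 0.21·242 = 183.133.
Var(X) = E[X²] − (E[X])² = 183.133 − 121.749 = 61.3837.

61.3837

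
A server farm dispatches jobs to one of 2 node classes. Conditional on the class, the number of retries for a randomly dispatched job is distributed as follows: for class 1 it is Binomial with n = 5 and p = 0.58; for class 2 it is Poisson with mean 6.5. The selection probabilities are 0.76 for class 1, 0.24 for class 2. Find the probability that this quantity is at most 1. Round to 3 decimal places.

0.081

Conditional on each class, P(X ≤ 1): 1: 0.103308; 2: 0.0112758.
By total probability, P(X ≤ 1) = 0.76·0.103308 + 0.24·0.0112758 = 0.0812205.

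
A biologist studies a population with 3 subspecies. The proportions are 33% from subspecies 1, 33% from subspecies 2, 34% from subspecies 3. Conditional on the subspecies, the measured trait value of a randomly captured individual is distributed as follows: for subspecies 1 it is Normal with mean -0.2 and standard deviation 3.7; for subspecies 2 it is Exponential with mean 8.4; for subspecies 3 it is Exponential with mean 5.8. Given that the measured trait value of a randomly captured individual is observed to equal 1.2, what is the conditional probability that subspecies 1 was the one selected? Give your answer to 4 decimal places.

Likelihoods f(1.2 | ·): 1: 0.100374; 2: 0.1032; 3: 0.14019.
Posterior ∝ prior × likelihood. Numerator for 1: 0.33·0.100374 = 0.0331233.
Normalizing constant: 0.33·0.100374 + 0.33·0.1032 + 0.34·0.14019 = 0.114844.
P(1 | observation) = 0.0331233 / 0.114844 = 0.28842.

0.2884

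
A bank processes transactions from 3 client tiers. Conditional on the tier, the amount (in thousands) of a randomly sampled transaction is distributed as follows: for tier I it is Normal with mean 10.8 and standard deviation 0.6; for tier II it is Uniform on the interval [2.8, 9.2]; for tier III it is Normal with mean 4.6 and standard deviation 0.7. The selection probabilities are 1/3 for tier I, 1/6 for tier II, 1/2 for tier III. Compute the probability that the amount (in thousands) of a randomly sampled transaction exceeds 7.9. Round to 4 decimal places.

Conditional on each tier, P(X > 7.9): I: 0.999999; II: 0.203125; III: 1.2128e-06.
By total probability, P(X > 7.9) = 0.333333·0.999999 + 0.166667·0.203125 + 0.5·1.2128e-06 = 0.367188.

0.3672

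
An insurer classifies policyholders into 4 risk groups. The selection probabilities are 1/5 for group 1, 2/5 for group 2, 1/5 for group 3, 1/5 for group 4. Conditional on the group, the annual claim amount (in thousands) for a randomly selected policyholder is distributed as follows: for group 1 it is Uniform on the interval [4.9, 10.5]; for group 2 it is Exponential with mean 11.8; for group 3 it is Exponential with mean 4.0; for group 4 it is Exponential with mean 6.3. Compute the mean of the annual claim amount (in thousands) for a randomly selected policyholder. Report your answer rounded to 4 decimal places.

8.3200

Component means — 1: 7.7; 2: 11.8; 3: 4; 4: 6.3.
E[X] = 0.2·7.7 + 0.4·11.8 + 0.2·4 + 0.2·6.3 = 8.32.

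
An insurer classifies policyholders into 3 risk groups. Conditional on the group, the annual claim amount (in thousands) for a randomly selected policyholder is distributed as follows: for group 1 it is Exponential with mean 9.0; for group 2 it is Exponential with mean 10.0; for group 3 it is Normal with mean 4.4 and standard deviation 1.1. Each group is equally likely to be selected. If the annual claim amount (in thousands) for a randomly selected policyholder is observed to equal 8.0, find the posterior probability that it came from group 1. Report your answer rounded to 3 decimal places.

0.495

Likelihoods f(8.0 | ·): 1: 0.0456791; 2: 0.0449329; 3: 0.00171281.
Posterior ∝ prior × likelihood. Numerator for 1: 0.333333·0.0456791 = 0.0152264.
Normalizing constant: 0.333333·0.0456791 + 0.333333·0.0449329 + 0.333333·0.00171281 = 0.0307749.
P(1 | observation) = 0.0152264 / 0.0307749 = 0.494765.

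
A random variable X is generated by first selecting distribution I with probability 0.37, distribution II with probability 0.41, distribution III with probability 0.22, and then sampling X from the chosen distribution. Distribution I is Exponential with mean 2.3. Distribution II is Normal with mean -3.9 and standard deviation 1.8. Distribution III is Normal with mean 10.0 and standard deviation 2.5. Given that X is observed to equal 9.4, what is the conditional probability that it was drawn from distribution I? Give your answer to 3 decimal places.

0.073

Likelihoods f(9.4 | ·): I: 0.00730011; II: 3.09269e-13; III: 0.155047.
Posterior ∝ prior × likelihood. Numerator for I: 0.37·0.00730011 = 0.00270104.
Normalizing constant: 0.37·0.00730011 + 0.41·3.09269e-13 + 0.22·0.155047 = 0.0368113.
P(I | observation) = 0.00270104 / 0.0368113 = 0.0733753.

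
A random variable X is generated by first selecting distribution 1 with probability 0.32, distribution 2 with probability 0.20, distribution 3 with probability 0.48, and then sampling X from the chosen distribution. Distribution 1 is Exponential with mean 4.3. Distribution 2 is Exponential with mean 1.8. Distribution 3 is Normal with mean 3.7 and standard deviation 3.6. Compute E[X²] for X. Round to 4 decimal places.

For each component E[X²] = Var + (mean)², giving 1: 36.98; 2: 6.48; 3: 26.65.
Overall E[X²] = 0.32·36.98 + 0.2·6.48 + 0.48·26.65 = 25.9216.

25.9216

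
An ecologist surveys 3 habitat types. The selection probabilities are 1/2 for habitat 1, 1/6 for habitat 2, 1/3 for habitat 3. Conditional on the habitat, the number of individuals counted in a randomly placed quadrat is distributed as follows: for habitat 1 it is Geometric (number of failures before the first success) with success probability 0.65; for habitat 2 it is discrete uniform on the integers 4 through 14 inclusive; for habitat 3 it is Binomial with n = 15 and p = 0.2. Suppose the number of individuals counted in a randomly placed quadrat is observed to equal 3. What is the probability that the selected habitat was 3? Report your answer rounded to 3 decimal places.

Likelihoods P(X=3 | ·): 1: 0.0278687; 2: 0; 3: 0.250139.
Posterior ∝ prior × likelihood. Numerator for 3: 0.333333·0.250139 = 0.0833796.
Normalizing constant: 0.5·0.0278687 + 0.166667·0 + 0.333333·0.250139 = 0.097314.
P(3 | observation) = 0.0833796 / 0.097314 = 0.85681.

0.857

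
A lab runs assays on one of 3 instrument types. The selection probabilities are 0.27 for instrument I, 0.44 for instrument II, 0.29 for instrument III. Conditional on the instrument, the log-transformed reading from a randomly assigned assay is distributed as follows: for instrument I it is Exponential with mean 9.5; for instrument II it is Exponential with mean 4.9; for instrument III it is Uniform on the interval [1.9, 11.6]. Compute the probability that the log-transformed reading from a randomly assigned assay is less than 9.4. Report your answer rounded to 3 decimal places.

Conditional on each instrument, P(X < 9.4): I: 0.628228; II: 0.853153; III: 0.773196.
By total probability, P(X < 9.4) = 0.27·0.628228 + 0.44·0.853153 + 0.29·0.773196 = 0.769236.

0.769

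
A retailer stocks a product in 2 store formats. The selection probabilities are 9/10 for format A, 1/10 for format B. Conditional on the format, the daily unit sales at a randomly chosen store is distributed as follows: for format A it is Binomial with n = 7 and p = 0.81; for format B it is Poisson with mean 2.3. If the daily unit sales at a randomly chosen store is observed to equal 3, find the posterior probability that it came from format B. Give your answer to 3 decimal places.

0.482

Likelihoods P(X=3 | ·): A: 0.0242403; B: 0.203308.
Posterior ∝ prior × likelihood. Numerator for B: 0.1·0.203308 = 0.0203308.
Normalizing constant: 0.9·0.0242403 + 0.1·0.203308 = 0.0421471.
P(B | observation) = 0.0203308 / 0.0421471 = 0.482378.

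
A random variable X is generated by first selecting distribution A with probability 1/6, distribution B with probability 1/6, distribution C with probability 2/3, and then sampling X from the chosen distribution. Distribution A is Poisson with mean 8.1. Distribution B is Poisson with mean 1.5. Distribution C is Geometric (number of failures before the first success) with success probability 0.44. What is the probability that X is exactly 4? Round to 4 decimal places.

Conditional on each component, P(X = 4): A: 0.0544432; B: 0.0470665; C: 0.0432718.
By total probability, P(X = 4) = 0.166667·0.0544432 + 0.166667·0.0470665 + 0.666667·0.0432718 = 0.0457661.

0.0458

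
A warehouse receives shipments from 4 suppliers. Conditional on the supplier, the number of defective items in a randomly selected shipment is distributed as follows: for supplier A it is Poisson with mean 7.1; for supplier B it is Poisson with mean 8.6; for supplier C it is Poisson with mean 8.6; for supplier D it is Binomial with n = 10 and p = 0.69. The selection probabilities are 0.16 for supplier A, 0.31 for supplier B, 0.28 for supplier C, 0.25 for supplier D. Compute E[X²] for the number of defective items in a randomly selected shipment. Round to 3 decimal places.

For each component E[X²] = Var + (mean)², giving A: 57.51; B: 82.56; C: 82.56; D: 49.749.
Overall E[X²] = 0.16·57.51 + 0.31·82.56 + 0.28·82.56 + 0.25·49.749 = 70.3492.

70.349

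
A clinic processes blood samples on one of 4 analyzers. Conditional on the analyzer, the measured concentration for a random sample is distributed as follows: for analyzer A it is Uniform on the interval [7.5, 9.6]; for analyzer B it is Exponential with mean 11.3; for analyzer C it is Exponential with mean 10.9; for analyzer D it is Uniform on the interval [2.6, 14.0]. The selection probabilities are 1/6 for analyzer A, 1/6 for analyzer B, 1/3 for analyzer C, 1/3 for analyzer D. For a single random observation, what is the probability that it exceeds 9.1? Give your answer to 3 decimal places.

0.402

Conditional on each analyzer, P(X > 9.1): A: 0.238095; B: 0.446949; C: 0.433934; D: 0.429825.
By total probability, P(X > 9.1) = 0.166667·0.238095 + 0.166667·0.446949 + 0.333333·0.433934 + 0.333333·0.429825 = 0.402094.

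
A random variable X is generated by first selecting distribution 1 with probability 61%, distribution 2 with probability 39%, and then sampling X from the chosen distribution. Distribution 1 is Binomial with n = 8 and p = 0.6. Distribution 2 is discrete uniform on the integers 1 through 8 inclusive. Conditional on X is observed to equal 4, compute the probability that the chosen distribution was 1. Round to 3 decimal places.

0.744

Likelihoods P(X=4 | ·): 1: 0.232243; 2: 0.125.
Posterior ∝ prior × likelihood. Numerator for 1: 0.61·0.232243 = 0.141668.
Normalizing constant: 0.61·0.232243 + 0.39·0.125 = 0.190418.
P(1 | observation) = 0.141668 / 0.190418 = 0.743985.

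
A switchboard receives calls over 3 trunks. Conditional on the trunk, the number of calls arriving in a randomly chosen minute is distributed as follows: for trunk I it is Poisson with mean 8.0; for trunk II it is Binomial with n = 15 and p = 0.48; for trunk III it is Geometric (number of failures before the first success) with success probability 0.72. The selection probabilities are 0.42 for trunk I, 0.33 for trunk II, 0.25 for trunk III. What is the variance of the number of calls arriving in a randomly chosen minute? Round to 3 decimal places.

14.729

Per component, I: μ=8, E[X²]=72; II: μ=7.2, E[X²]=55.584; III: μ=0.388889, E[X²]=0.691358.
E[X] = 0.42·8 + 0.33·7.2 + 0.25·0.388889 = 5.83322.
E[X²] = 0.42·72 + 0.33·55.584 + 0.25·0.691358 = 48.7556.
Var(X) = E[X²] − (E[X])² = 48.7556 − 34.0265 = 14.7291.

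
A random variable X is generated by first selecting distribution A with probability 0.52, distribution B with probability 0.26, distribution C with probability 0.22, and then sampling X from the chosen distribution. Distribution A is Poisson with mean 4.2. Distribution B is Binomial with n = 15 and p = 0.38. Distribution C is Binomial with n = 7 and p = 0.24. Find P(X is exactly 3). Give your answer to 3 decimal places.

0.153

Conditional on each component, P(X = 3): A: 0.185165; B: 0.0805494; C: 0.16142.
By total probability, P(X = 3) = 0.52·0.185165 + 0.26·0.0805494 + 0.22·0.16142 = 0.152741.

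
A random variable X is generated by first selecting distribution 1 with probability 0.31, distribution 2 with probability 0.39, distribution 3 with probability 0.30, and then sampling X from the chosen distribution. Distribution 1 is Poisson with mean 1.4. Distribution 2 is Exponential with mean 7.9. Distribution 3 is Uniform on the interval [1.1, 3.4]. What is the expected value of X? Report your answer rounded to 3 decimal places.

4.190

Component means — 1: 1.4; 2: 7.9; 3: 2.25.
E[X] = 0.31·1.4 + 0.39·7.9 + 0.3·2.25 = 4.19.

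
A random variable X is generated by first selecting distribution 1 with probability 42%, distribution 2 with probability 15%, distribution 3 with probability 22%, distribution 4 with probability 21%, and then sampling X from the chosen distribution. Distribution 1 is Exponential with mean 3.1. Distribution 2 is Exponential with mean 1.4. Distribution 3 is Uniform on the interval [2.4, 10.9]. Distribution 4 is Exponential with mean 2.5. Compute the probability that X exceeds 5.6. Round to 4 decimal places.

0.2313

Conditional on each component, P(X > 5.6): 1: 0.164236; 2: 0.0183156; 3: 0.623529; 4: 0.106459.
By total probability, P(X > 5.6) = 0.42·0.164236 + 0.15·0.0183156 + 0.22·0.623529 + 0.21·0.106459 = 0.231259.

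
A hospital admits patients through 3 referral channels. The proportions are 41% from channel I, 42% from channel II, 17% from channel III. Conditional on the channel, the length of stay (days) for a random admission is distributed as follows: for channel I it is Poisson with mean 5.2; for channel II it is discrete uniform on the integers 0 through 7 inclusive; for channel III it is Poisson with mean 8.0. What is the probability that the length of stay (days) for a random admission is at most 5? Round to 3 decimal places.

Conditional on each channel, P(X ≤ 5): I: 0.580913; II: 0.75; III: 0.191236.
By total probability, P(X ≤ 5) = 0.41·0.580913 + 0.42·0.75 + 0.17·0.191236 = 0.585684.

0.586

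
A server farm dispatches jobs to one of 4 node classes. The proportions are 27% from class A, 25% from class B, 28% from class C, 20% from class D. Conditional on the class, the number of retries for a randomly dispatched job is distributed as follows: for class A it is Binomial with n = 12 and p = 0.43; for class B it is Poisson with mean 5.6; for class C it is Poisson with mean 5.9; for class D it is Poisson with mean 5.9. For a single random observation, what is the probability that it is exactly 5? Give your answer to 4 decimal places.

0.1822

Conditional on each class, P(X = 5): A: 0.22761; B: 0.169711; C: 0.163208; D: 0.163208.
By total probability, P(X = 5) = 0.27·0.22761 + 0.25·0.169711 + 0.28·0.163208 + 0.2·0.163208 = 0.182222.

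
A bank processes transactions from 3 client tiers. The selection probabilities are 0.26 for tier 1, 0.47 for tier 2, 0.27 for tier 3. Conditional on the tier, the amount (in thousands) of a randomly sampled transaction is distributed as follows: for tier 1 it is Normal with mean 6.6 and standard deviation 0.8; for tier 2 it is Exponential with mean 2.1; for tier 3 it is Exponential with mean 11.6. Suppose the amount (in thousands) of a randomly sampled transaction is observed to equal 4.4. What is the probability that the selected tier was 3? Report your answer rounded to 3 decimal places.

Likelihoods f(4.4 | ·): 1: 0.011367; 2: 0.0585909; 3: 0.0589942.
Posterior ∝ prior × likelihood. Numerator for 3: 0.27·0.0589942 = 0.0159284.
Normalizing constant: 0.26·0.011367 + 0.47·0.0585909 + 0.27·0.0589942 = 0.0464216.
P(3 | observation) = 0.0159284 / 0.0464216 = 0.343126.

0.343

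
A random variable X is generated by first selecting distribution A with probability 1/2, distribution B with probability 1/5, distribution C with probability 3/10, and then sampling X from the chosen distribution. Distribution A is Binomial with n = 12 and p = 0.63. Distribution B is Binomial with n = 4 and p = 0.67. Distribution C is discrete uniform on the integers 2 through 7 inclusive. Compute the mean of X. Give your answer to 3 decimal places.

Component means — A: 7.56; B: 2.68; C: 4.5.
E[X] = 0.5·7.56 + 0.2·2.68 + 0.3·4.5 = 5.666.

5.666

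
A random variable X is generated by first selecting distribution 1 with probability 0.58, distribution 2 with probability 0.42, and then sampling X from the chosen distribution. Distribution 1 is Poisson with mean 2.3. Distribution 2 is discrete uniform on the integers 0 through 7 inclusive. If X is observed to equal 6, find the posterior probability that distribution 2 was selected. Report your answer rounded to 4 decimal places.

0.8145

Likelihoods P(X=6 | ·): 1: 0.0206138; 2: 0.125.
Posterior ∝ prior × likelihood. Numerator for 2: 0.42·0.125 = 0.0525.
Normalizing constant: 0.58·0.0206138 + 0.42·0.125 = 0.064456.
P(2 | observation) = 0.0525 / 0.064456 = 0.814509.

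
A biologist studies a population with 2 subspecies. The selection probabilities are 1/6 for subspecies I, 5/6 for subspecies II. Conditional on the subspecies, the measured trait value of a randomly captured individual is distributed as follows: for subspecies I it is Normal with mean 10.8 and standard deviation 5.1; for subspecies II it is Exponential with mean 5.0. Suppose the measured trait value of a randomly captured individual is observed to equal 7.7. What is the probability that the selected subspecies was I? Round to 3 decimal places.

Likelihoods f(7.7 | ·): I: 0.0650294; II: 0.0428762.
Posterior ∝ prior × likelihood. Numerator for I: 0.166667·0.0650294 = 0.0108382.
Normalizing constant: 0.166667·0.0650294 + 0.833333·0.0428762 = 0.0465684.
P(I | observation) = 0.0108382 / 0.0465684 = 0.232738.

0.233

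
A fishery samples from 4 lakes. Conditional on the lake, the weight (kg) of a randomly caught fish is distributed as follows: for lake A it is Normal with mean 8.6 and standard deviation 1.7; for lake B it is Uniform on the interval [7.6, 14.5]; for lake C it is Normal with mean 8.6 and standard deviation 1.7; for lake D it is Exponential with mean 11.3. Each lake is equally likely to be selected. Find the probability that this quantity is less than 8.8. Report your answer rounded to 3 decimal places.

Conditional on each lake, P(X < 8.8): A: 0.546826; B: 0.173913; C: 0.546826; D: 0.541026.
By total probability, P(X < 8.8) = 0.25·0.546826 + 0.25·0.173913 + 0.25·0.546826 + 0.25·0.541026 = 0.452148.

0.452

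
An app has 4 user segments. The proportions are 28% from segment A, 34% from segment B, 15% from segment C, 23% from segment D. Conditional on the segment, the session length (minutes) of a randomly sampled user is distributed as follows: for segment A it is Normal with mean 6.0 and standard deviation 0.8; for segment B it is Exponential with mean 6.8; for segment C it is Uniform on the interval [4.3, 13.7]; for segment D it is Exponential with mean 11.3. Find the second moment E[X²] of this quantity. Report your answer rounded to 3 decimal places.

For each component E[X²] = Var + (mean)², giving A: 36.64; B: 92.48; C: 88.3633; D: 255.38.
Overall E[X²] = 0.28·36.64 + 0.34·92.48 + 0.15·88.3633 + 0.23·255.38 = 113.694.

113.694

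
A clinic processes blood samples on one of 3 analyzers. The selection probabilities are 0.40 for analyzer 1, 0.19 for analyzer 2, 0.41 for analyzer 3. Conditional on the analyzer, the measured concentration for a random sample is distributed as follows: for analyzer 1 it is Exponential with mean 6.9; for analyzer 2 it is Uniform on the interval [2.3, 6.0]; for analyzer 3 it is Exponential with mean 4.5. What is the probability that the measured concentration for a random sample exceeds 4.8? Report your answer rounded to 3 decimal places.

Conditional on each analyzer, P(X > 4.8): 1: 0.498749; 2: 0.324324; 3: 0.344154.
By total probability, P(X > 4.8) = 0.4·0.498749 + 0.19·0.324324 + 0.41·0.344154 = 0.402224.

0.402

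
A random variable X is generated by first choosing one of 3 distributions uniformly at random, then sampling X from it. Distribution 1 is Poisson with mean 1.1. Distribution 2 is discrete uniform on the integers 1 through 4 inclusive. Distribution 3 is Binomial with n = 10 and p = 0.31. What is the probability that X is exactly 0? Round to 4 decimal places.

0.1191

Conditional on each component, P(X = 0): 1: 0.332871; 2: 0; 3: 0.0244619.
By total probability, P(X = 0) = 0.333333·0.332871 + 0.333333·0 + 0.333333·0.0244619 = 0.119111.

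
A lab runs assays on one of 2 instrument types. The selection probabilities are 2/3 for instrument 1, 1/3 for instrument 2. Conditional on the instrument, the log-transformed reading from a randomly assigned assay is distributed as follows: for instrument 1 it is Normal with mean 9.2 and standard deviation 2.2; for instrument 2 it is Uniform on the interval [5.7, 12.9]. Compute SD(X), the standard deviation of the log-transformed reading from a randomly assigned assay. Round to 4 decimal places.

2.1608

Per component, 1: μ=9.2, E[X²]=89.48; 2: μ=9.3, E[X²]=90.81.
E[X] = 0.666667·9.2 + 0.333333·9.3 = 9.23333.
E[X²] = 0.666667·89.48 + 0.333333·90.81 = 89.9233.
Var(X) = E[X²] − (E[X])² = 89.9233 − 85.2544 = 4.66889.
SD(X) = √4.66889 = 2.16076.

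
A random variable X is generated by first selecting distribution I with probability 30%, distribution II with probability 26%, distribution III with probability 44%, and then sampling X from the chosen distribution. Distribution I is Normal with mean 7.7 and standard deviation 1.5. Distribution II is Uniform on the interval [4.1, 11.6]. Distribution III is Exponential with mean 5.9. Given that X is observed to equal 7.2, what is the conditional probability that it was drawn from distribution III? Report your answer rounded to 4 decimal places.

0.1665

Likelihoods f(7.2 | ·): I: 0.251589; II: 0.133333; III: 0.0500221.
Posterior ∝ prior × likelihood. Numerator for III: 0.44·0.0500221 = 0.0220097.
Normalizing constant: 0.3·0.251589 + 0.26·0.133333 + 0.44·0.0500221 = 0.132153.
P(III | observation) = 0.0220097 / 0.132153 = 0.166547.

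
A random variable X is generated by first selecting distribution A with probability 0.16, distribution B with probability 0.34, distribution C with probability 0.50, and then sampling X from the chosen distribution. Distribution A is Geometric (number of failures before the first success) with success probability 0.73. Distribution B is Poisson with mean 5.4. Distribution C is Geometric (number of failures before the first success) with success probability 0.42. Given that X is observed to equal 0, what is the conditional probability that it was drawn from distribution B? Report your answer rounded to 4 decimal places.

0.0047

Likelihoods P(X=0 | ·): A: 0.73; B: 0.00451658; C: 0.42.
Posterior ∝ prior × likelihood. Numerator for B: 0.34·0.00451658 = 0.00153564.
Normalizing constant: 0.16·0.73 + 0.34·0.00451658 + 0.5·0.42 = 0.328336.
P(B | observation) = 0.00153564 / 0.328336 = 0.00467704.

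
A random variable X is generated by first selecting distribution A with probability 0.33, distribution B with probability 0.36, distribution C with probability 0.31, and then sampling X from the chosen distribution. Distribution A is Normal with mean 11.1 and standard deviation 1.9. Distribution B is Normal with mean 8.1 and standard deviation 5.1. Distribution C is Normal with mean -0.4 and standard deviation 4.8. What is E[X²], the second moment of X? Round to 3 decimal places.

For each component E[X²] = Var + (mean)², giving A: 126.82; B: 91.62; C: 23.2.
Overall E[X²] = 0.33·126.82 + 0.36·91.62 + 0.31·23.2 = 82.0258.

82.026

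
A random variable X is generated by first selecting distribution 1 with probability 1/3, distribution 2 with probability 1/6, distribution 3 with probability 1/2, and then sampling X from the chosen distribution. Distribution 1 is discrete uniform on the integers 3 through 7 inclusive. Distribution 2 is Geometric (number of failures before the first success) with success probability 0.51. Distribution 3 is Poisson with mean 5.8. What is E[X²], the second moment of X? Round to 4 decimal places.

For each component E[X²] = Var + (mean)², giving 1: 27; 2: 2.807; 3: 39.44.
Overall E[X²] = 0.333333·27 + 0.166667·2.807 + 0.5·39.44 = 29.1878.

29.1878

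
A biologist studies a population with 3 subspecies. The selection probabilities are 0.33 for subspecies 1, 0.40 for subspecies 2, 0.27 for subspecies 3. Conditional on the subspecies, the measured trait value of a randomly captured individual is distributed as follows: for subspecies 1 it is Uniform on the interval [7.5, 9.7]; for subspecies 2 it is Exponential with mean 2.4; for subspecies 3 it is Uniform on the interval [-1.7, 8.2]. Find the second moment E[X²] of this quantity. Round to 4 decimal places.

34.2050

For each component E[X²] = Var + (mean)², giving 1: 74.3633; 2: 11.52; 3: 18.73.
Overall E[X²] = 0.33·74.3633 + 0.4·11.52 + 0.27·18.73 = 34.205.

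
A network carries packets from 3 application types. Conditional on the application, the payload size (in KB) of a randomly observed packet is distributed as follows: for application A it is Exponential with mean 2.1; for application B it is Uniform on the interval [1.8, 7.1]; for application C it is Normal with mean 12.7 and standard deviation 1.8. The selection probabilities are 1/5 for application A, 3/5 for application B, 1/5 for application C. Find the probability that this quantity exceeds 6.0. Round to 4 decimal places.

Conditional on each application, P(X > 6.0): A: 0.0574326; B: 0.207547; C: 0.999901.
By total probability, P(X > 6.0) = 0.2·0.0574326 + 0.6·0.207547 + 0.2·0.999901 = 0.335995.

0.3360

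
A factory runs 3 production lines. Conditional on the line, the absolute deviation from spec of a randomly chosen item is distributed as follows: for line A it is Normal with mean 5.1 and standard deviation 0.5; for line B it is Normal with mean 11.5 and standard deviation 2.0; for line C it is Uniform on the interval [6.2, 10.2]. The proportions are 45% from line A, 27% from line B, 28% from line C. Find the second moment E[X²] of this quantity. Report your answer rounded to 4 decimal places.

For each component E[X²] = Var + (mean)², giving A: 26.26; B: 136.25; C: 68.5733.
Overall E[X²] = 0.45·26.26 + 0.27·136.25 + 0.28·68.5733 = 67.805.

67.8050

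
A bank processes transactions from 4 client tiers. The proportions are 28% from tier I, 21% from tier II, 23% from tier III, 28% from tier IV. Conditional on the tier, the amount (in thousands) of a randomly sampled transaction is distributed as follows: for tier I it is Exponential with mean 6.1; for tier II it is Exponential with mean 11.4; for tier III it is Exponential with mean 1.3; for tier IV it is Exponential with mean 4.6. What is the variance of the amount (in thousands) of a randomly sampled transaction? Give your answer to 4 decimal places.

55.6831

Per component, I: μ=6.1, E[X²]=74.42; II: μ=11.4, E[X²]=259.92; III: μ=1.3, E[X²]=3.38; IV: μ=4.6, E[X²]=42.32.
E[X] = 0.28·6.1 + 0.21·11.4 + 0.23·1.3 + 0.28·4.6 = 5.689.
E[X²] = 0.28·74.42 + 0.21·259.92 + 0.23·3.38 + 0.28·42.32 = 88.0478.
Var(X) = E[X²] − (E[X])² = 88.0478 − 32.3647 = 55.6831.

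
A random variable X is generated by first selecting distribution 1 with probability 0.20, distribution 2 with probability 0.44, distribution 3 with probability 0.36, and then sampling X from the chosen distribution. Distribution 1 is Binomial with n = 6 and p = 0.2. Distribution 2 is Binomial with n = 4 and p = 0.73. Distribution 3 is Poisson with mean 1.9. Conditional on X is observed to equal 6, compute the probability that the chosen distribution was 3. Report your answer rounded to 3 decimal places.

0.996

Likelihoods P(X=6 | ·): 1: 6.4e-05; 2: 0; 3: 0.00977304.
Posterior ∝ prior × likelihood. Numerator for 3: 0.36·0.00977304 = 0.00351829.
Normalizing constant: 0.2·6.4e-05 + 0.44·0 + 0.36·0.00977304 = 0.00353109.
P(3 | observation) = 0.00351829 / 0.00353109 = 0.996375.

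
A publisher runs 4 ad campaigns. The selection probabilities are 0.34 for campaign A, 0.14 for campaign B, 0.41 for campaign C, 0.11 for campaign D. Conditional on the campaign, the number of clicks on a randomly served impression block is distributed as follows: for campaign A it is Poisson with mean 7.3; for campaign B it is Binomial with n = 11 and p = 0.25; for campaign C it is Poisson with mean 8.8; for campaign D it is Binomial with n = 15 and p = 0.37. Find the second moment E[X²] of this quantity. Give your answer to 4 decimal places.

For each component E[X²] = Var + (mean)², giving A: 60.59; B: 9.625; C: 86.24; D: 34.299.
Overall E[X²] = 0.34·60.59 + 0.14·9.625 + 0.41·86.24 + 0.11·34.299 = 61.0794.

61.0794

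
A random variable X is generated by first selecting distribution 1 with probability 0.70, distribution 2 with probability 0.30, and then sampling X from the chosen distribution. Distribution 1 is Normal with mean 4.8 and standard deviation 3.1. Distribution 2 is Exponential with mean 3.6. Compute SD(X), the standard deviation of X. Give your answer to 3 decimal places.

Per component, 1: μ=4.8, E[X²]=32.65; 2: μ=3.6, E[X²]=25.92.
E[X] = 0.7·4.8 + 0.3·3.6 = 4.44.
E[X²] = 0.7·32.65 + 0.3·25.92 = 30.631.
Var(X) = E[X²] − (E[X])² = 30.631 − 19.7136 = 10.9174.
SD(X) = √10.9174 = 3.30415.

3.304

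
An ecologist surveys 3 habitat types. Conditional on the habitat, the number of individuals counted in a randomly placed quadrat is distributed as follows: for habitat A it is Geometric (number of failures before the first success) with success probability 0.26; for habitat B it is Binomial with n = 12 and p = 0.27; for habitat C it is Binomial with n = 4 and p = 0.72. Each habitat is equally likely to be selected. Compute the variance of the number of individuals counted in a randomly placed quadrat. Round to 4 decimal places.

Per component, A: μ=2.84615, E[X²]=19.0473; B: μ=3.24, E[X²]=12.8628; C: μ=2.88, E[X²]=9.1008.
E[X] = 0.333333·2.84615 + 0.333333·3.24 + 0.333333·2.88 = 2.98872.
E[X²] = 0.333333·19.0473 + 0.333333·12.8628 + 0.333333·9.1008 = 13.6703.
Var(X) = E[X²] − (E[X])² = 13.6703 − 8.93243 = 4.73788.

4.7379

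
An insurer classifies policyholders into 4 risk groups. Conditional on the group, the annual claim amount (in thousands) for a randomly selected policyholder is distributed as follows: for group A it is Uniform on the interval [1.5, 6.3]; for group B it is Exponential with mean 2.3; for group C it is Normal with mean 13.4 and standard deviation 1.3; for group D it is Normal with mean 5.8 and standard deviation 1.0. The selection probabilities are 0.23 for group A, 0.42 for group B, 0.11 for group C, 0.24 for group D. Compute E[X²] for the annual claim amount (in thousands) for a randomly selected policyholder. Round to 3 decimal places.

For each component E[X²] = Var + (mean)², giving A: 17.13; B: 10.58; C: 181.25; D: 34.64.
Overall E[X²] = 0.23·17.13 + 0.42·10.58 + 0.11·181.25 + 0.24·34.64 = 36.6346.

36.635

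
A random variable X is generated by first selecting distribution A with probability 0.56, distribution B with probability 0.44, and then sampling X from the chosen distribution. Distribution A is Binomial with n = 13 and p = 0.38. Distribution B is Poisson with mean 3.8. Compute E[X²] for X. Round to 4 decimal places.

For each component E[X²] = Var + (mean)², giving A: 27.4664; B: 18.24.
Overall E[X²] = 0.56·27.4664 + 0.44·18.24 = 23.4068.

23.4068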